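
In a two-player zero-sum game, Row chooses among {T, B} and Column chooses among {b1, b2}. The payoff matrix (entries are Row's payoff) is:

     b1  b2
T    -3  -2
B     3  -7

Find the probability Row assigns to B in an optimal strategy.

1/11

Row minima: T → -3, B → -7; maximin = -3.
Column maxima: b1 → 3, b2 → -2; minimax = -2.
-3 ≠ -2, so there is no saddle point; optimal play is mixed.
Let Row play T with probability p. Expected payoff against b1: (-3)p + 3(1−p) = −6p + 3; against b2: (-2)p + (-7)(1−p) = 5p − 7.
Setting these equal: −6p + 3 = 5p − 7 ⇒ −11p = -10 ⇒ p = 10/11, and the value is (-6)·(10/11) + 3 = -27/11.
For Column: with q = P(b1), equating T's and B's payoffs gives −q − 2 = 10q − 7 ⇒ q = 5/11.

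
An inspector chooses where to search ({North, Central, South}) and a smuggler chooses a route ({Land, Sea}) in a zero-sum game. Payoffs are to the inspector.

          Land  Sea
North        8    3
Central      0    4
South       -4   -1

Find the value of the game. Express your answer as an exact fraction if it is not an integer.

32/9

Row minima: North → 3, Central → 0, South → -4; maximin = 3.
Column maxima: Land → 8, Sea → 4; minimax = 4.
3 ≠ 4, so there is no saddle point; optimal play is mixed.
South is strictly dominated by North, so the inspector never plays it.
On the remaining 2×2 (North, Central vs Land, Sea):
Let the inspector play North with probability p. Expected payoff against Land: 8p + 0(1−p) = 8p; against Sea: 3p + 4(1−p) = −p + 4.
Setting these equal: 8p = −p + 4 ⇒ 9p = 4 ⇒ p = 4/9, and the value is (8)·(4/9) = 32/9.
For the smuggler: with q = P(Land), equating North's and Central's payoffs gives 5q + 3 = −4q + 4 ⇒ q = 1/9.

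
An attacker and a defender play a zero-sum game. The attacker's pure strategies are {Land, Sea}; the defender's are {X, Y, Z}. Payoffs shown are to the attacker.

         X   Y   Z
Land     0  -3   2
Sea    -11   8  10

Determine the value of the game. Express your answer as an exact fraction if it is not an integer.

Row minima: Land → -3, Sea → -11; maximin = -3.
Column maxima: X → 0, Y → 8, Z → 10; minimax = 0.
-3 ≠ 0, so there is no saddle point; optimal play is mixed.
Z is strictly dominated by X (it gives the attacker strictly more in every row), so the defender never plays it.
On the remaining 2×2 (Land, Sea vs X, Y):
Let the attacker play Land with probability p. Expected payoff against X: 0p + (-11)(1−p) = 11p − 11; against Y: (-3)p + 8(1−p) = −11p + 8.
Setting these equal: 11p − 11 = −11p + 8 ⇒ 22p = 19 ⇒ p = 19/22, and the value is (11)·(19/22) − 11 = -3/2.
For the defender: with q = P(X), equating Land's and Sea's payoffs gives 3q − 3 = −19q + 8 ⇒ q = 1/2.

-3/2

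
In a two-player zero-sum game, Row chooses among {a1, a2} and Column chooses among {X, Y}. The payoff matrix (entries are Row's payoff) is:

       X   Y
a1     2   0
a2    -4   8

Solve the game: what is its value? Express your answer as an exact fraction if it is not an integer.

Row minima: a1 → 0, a2 → -4; maximin = 0.
Column maxima: X → 2, Y → 8; minimax = 2.
0 ≠ 2, so there is no saddle point; optimal play is mixed.
Let Row play a1 with probability p. Expected payoff against X: 2p + (-4)(1−p) = 6p − 4; against Y: 0p + 8(1−p) = −8p + 8.
Setting these equal: 6p − 4 = −8p + 8 ⇒ 14p = 12 ⇒ p = 6/7, and the value is (6)·(6/7) − 4 = 8/7.
For Column: with q = P(X), equating a1's and a2's payoffs gives 2q = −12q + 8 ⇒ q = 4/7.

8/7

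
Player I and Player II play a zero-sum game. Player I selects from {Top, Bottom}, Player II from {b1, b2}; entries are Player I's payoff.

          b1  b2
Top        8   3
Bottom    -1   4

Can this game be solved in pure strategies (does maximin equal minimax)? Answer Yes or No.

Row minima: Top → 3, Bottom → -1; maximin = 3.
Column maxima: b1 → 8, b2 → 4; minimax = 4.
3 ≠ 4, so no pure-strategy equilibrium exists.

No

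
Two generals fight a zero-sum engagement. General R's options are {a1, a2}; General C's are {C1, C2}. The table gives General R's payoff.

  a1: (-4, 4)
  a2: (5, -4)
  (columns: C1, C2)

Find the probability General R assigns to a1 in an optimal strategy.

Row minima: a1 → -4, a2 → -4; maximin = -4.
Column maxima: C1 → 5, C2 → 4; minimax = 4.
-4 ≠ 4, so there is no saddle point; optimal play is mixed.
Let General R play a1 with probability p. Expected payoff against C1: (-4)p + 5(1−p) = −9p + 5; against C2: 4p + (-4)(1−p) = 8p − 4.
Setting these equal: −9p + 5 = 8p − 4 ⇒ −17p = -9 ⇒ p = 9/17, and the value is (-9)·(9/17) + 5 = 4/17.
For General C: with q = P(C1), equating a1's and a2's payoffs gives −8q + 4 = 9q − 4 ⇒ q = 8/17.

9/17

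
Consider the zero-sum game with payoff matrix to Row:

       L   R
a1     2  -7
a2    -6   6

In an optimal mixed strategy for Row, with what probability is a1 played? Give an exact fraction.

Row minima: a1 → -7, a2 → -6; maximin = -6.
Column maxima: L → 2, R → 6; minimax = 2.
-6 ≠ 2, so there is no saddle point; optimal play is mixed.
Let Row play a1 with probability p. Expected payoff against L: 2p + (-6)(1−p) = 8p − 6; against R: (-7)p + 6(1−p) = −13p + 6.
Setting these equal: 8p − 6 = −13p + 6 ⇒ 21p = 12 ⇒ p = 4/7, and the value is (8)·(4/7) − 6 = -10/7.
For Column: with q = P(L), equating a1's and a2's payoffs gives 9q − 7 = −12q + 6 ⇒ q = 13/21.

4/7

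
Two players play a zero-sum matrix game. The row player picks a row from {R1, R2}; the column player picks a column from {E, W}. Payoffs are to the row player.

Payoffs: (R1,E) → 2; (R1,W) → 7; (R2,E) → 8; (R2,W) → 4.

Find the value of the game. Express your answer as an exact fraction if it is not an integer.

Row minima: R1 → 2, R2 → 4; maximin = 4.
Column maxima: E → 8, W → 7; minimax = 7.
4 ≠ 7, so there is no saddle point; optimal play is mixed.
Let the row player play R1 with probability p. Expected payoff against E: 2p + 8(1−p) = −6p + 8; against W: 7p + 4(1−p) = 3p + 4.
Setting these equal: −6p + 8 = 3p + 4 ⇒ −9p = -4 ⇒ p = 4/9, and the value is (-6)·(4/9) + 8 = 16/3.
For the column player: with q = P(E), equating R1's and R2's payoffs gives −5q + 7 = 4q + 4 ⇒ q = 1/3.

16/3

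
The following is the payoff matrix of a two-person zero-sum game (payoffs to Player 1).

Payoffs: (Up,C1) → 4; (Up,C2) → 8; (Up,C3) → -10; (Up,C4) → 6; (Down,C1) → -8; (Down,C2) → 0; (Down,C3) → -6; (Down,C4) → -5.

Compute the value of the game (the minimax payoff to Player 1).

-13/2

Row minima: Up → -10, Down → -8; maximin = -8.
Column maxima: C1 → 4, C2 → 8, C3 → -6, C4 → 6; minimax = -6.
-8 ≠ -6, so there is no saddle point; optimal play is mixed.
C2 is strictly dominated by C1 (it gives Player 1 strictly more in every row), so Player 2 never plays it.
C4 is strictly dominated by C1 (it gives Player 1 strictly more in every row), so Player 2 never plays it.
On the remaining 2×2 (Up, Down vs C1, C3):
Let Player 1 play Up with probability p. Expected payoff against C1: 4p + (-8)(1−p) = 12p − 8; against C3: (-10)p + (-6)(1−p) = −4p − 6.
Setting these equal: 12p − 8 = −4p − 6 ⇒ 16p = 2 ⇒ p = 1/8, and the value is (12)·(1/8) − 8 = -13/2.
For Player 2: with q = P(C1), equating Up's and Down's payoffs gives 14q − 10 = −2q − 6 ⇒ q = 1/4.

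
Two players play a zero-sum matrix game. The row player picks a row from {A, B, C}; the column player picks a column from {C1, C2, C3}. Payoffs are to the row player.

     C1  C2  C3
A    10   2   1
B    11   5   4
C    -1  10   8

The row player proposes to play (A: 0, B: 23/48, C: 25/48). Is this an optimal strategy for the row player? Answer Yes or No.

Against C1 this mix gives (23/48)·11 + (25/48)·(-1) = 19/4.
Against C2 this mix gives (23/48)·5 + (25/48)·10 = 365/48.
Against C3 this mix gives (23/48)·4 + (25/48)·8 = 73/12.
The column player will play C1, holding the row player to 19/4. Shifting weight toward the row that does better against C1 would raise this floor (the equalizing mix achieves 23/4 against both C1 and C3), so the proposed strategy is not optimal.

No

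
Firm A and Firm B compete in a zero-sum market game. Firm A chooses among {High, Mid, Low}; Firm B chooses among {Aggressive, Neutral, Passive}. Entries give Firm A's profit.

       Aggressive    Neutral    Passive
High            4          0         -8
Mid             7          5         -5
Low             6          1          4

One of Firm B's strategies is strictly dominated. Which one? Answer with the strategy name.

Aggressive

Neutral holds Firm A's payoff strictly below Aggressive in every row: 0 < 4, 5 < 7, 1 < 6.
So Aggressive is strictly dominated for Firm B.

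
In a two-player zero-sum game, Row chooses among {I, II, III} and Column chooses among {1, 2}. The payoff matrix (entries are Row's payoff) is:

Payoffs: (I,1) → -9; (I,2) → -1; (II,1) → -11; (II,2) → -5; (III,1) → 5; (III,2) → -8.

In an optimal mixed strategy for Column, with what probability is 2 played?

2/3

Row minima: I → -9, II → -11, III → -8; maximin = -8.
Column maxima: 1 → 5, 2 → -1; minimax = -1.
-8 ≠ -1, so there is no saddle point; optimal play is mixed.
II is strictly dominated by I, so Row never plays it.
On the remaining 2×2 (I, III vs 1, 2):
Let Row play I with probability p. Expected payoff against 1: (-9)p + 5(1−p) = −14p + 5; against 2: (-1)p + (-8)(1−p) = 7p − 8.
Setting these equal: −14p + 5 = 7p − 8 ⇒ −21p = -13 ⇒ p = 13/21, and the value is (-14)·(13/21) + 5 = -11/3.
For Column: with q = P(1), equating I's and III's payoffs gives −8q − 1 = 13q − 8 ⇒ q = 1/3.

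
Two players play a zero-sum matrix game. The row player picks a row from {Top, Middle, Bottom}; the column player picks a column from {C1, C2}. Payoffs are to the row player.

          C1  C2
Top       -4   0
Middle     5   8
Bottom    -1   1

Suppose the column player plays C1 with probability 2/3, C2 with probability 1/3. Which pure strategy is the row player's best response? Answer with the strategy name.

Middle

Expected payoff of Top: (2/3)·(-4) + (1/3)·0 = -8/3.
Expected payoff of Middle: (2/3)·5 + (1/3)·8 = 6.
Expected payoff of Bottom: (2/3)·(-1) + (1/3)·1 = -1/3.
The largest is 6, so the row player's best response is Middle.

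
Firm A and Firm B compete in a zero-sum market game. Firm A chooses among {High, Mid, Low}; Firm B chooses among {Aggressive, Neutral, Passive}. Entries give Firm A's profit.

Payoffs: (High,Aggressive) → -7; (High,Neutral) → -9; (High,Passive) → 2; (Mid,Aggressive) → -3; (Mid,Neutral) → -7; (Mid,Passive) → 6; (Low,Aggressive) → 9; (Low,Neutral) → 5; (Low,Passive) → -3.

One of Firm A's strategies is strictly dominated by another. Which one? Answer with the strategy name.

High

Mid gives a strictly higher payoff than High against every column: -3 > -7, -7 > -9, 6 > 2.
So High is strictly dominated and Firm A never plays it.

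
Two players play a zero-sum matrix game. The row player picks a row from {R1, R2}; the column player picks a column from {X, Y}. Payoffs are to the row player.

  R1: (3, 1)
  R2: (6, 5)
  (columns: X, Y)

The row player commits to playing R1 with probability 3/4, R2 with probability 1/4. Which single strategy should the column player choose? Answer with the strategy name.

If the column player plays X, the row player's expected payoff is (3/4)·3 + (1/4)·6 = 15/4.
If the column player plays Y, the row player's expected payoff is (3/4)·1 + (1/4)·5 = 2.
The column player minimizes the row player's payoff; the smallest is 2, so the best response is Y.

Y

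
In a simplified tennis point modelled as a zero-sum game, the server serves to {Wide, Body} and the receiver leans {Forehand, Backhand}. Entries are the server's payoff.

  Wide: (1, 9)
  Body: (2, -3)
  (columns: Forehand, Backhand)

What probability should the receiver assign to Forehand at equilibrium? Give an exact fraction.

12/13

Row minima: Wide → 1, Body → -3; maximin = 1.
Column maxima: Forehand → 2, Backhand → 9; minimax = 2.
1 ≠ 2, so there is no saddle point; optimal play is mixed.
Let the server play Wide with probability p. Expected payoff against Forehand: 1p + 2(1−p) = −p + 2; against Backhand: 9p + (-3)(1−p) = 12p − 3.
Setting these equal: −p + 2 = 12p − 3 ⇒ −13p = -5 ⇒ p = 5/13, and the value is (-1)·(5/13) + 2 = 21/13.
For the receiver: with q = P(Forehand), equating Wide's and Body's payoffs gives −8q + 9 = 5q − 3 ⇒ q = 12/13.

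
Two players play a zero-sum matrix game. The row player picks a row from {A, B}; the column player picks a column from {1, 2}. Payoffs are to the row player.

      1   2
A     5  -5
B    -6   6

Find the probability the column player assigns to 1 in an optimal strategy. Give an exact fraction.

1/2

Row minima: A → -5, B → -6; maximin = -5.
Column maxima: 1 → 5, 2 → 6; minimax = 5.
-5 ≠ 5, so there is no saddle point; optimal play is mixed.
Let the row player play A with probability p. Expected payoff against 1: 5p + (-6)(1−p) = 11p − 6; against 2: (-5)p + 6(1−p) = −11p + 6.
Setting these equal: 11p − 6 = −11p + 6 ⇒ 22p = 12 ⇒ p = 6/11, and the value is (11)·(6/11) − 6 = 0.
For the column player: with q = P(1), equating A's and B's payoffs gives 10q − 5 = −12q + 6 ⇒ q = 1/2.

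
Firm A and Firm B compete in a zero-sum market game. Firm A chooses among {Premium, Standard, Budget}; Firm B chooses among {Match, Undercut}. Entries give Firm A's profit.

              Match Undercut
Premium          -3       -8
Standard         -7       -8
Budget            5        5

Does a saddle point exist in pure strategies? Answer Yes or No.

Row minima: Premium → -8, Standard → -8, Budget → 5; maximin = 5.
Column maxima: Match → 5, Undercut → 5; minimax = 5.
maximin = minimax = 5, so a saddle point exists.

Yes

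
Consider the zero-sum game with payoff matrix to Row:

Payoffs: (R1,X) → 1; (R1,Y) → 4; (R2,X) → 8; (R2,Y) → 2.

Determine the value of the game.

Row minima: R1 → 1, R2 → 2; maximin = 2.
Column maxima: X → 8, Y → 4; minimax = 4.
2 ≠ 4, so there is no saddle point; optimal play is mixed.
Let Row play R1 with probability p. Expected payoff against X: 1p + 8(1−p) = −7p + 8; against Y: 4p + 2(1−p) = 2p + 2.
Setting these equal: −7p + 8 = 2p + 2 ⇒ −9p = -6 ⇒ p = 2/3, and the value is (-7)·(2/3) + 8 = 10/3.
For Column: with q = P(X), equating R1's and R2's payoffs gives −3q + 4 = 6q + 2 ⇒ q = 2/9.

10/3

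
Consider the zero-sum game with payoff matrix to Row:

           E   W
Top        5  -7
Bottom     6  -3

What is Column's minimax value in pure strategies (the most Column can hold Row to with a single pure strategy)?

Column maxima: E → 6, W → -3.
The smallest of these is -3.

-3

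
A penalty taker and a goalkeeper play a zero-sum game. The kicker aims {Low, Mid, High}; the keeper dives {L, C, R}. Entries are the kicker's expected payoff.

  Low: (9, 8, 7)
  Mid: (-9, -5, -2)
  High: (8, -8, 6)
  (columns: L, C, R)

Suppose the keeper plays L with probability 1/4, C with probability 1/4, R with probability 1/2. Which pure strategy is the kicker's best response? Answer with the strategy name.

Expected payoff of Low: (1/4)·9 + (1/4)·8 + (1/2)·7 = 31/4.
Expected payoff of Mid: (1/4)·(-9) + (1/4)·(-5) + (1/2)·(-2) = -9/2.
Expected payoff of High: (1/4)·8 + (1/4)·(-8) + (1/2)·6 = 3.
The largest is 31/4, so the kicker's best response is Low.

Low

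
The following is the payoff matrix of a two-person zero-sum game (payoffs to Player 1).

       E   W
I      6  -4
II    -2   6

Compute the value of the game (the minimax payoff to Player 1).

14/9

Row minima: I → -4, II → -2; maximin = -2.
Column maxima: E → 6, W → 6; minimax = 6.
-2 ≠ 6, so there is no saddle point; optimal play is mixed.
Let Player 1 play I with probability p. Expected payoff against E: 6p + (-2)(1−p) = 8p − 2; against W: (-4)p + 6(1−p) = −10p + 6.
Setting these equal: 8p − 2 = −10p + 6 ⇒ 18p = 8 ⇒ p = 4/9, and the value is (8)·(4/9) − 2 = 14/9.
For Player 2: with q = P(E), equating I's and II's payoffs gives 10q − 4 = −8q + 6 ⇒ q = 5/9.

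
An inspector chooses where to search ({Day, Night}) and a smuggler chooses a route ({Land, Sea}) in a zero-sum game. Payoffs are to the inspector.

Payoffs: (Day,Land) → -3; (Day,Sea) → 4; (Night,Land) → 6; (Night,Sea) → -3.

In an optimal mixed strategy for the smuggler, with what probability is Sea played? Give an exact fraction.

Row minima: Day → -3, Night → -3; maximin = -3.
Column maxima: Land → 6, Sea → 4; minimax = 4.
-3 ≠ 4, so there is no saddle point; optimal play is mixed.
Let the inspector play Day with probability p. Expected payoff against Land: (-3)p + 6(1−p) = −9p + 6; against Sea: 4p + (-3)(1−p) = 7p − 3.
Setting these equal: −9p + 6 = 7p − 3 ⇒ −16p = -9 ⇒ p = 9/16, and the value is (-9)·(9/16) + 6 = 15/16.
For the smuggler: with q = P(Land), equating Day's and Night's payoffs gives −7q + 4 = 9q − 3 ⇒ q = 7/16.

9/16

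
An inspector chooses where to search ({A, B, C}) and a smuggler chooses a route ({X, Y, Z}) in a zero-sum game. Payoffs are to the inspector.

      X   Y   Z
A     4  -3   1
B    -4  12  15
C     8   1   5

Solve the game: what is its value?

100/23

Row minima: A → -3, B → -4, C → 1; maximin = 1.
Column maxima: X → 8, Y → 12, Z → 15; minimax = 8.
1 ≠ 8, so there is no saddle point; optimal play is mixed.
A is strictly dominated by C, so the inspector never plays it.
Z is strictly dominated by Y (it gives the inspector strictly more in every row), so the smuggler never plays it.
On the remaining 2×2 (B, C vs X, Y):
Let the inspector play B with probability p. Expected payoff against X: (-4)p + 8(1−p) = −12p + 8; against Y: 12p + 1(1−p) = 11p + 1.
Setting these equal: −12p + 8 = 11p + 1 ⇒ −23p = -7 ⇒ p = 7/23, and the value is (-12)·(7/23) + 8 = 100/23.
For the smuggler: with q = P(X), equating B's and C's payoffs gives −16q + 12 = 7q + 1 ⇒ q = 11/23.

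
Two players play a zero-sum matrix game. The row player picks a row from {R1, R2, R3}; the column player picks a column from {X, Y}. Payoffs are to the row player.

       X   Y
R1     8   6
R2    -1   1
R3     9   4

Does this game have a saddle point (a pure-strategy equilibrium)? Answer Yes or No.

Row minima: R1 → 6, R2 → -1, R3 → 4; maximin = 6.
Column maxima: X → 9, Y → 6; minimax = 6.
maximin = minimax = 6, so a saddle point exists.

Yes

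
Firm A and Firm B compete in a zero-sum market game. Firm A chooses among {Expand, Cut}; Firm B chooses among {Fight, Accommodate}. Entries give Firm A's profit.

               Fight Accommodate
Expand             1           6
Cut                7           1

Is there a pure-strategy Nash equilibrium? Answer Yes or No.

Row minima: Expand → 1, Cut → 1; maximin = 1.
Column maxima: Fight → 7, Accommodate → 6; minimax = 6.
1 ≠ 6, so no pure-strategy equilibrium exists.

No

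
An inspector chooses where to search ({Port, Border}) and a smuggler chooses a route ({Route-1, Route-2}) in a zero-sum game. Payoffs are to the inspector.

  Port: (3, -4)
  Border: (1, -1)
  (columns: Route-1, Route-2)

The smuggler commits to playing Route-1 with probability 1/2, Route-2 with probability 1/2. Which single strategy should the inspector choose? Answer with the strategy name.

Expected payoff of Port: (1/2)·3 + (1/2)·(-4) = -1/2.
Expected payoff of Border: (1/2)·1 + (1/2)·(-1) = 0.
The largest is 0, so the inspector's best response is Border.

Border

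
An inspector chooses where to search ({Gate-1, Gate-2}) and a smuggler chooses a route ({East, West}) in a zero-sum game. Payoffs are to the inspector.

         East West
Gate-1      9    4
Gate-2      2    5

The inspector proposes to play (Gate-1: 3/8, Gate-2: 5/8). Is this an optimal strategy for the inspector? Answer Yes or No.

Yes

Against East this mix gives (3/8)·9 + (5/8)·2 = 37/8.
Against West this mix gives (3/8)·4 + (5/8)·5 = 37/8.
All of the smuggler's active replies (East, West) yield 37/8, and no column does worse for the inspector. The mix makes the smuggler indifferent and guarantees 37/8, so it is optimal.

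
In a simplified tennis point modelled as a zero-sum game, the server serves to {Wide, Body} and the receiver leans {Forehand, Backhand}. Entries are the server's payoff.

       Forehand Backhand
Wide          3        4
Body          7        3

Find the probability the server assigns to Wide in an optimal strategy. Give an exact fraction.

4/5

Row minima: Wide → 3, Body → 3; maximin = 3.
Column maxima: Forehand → 7, Backhand → 4; minimax = 4.
3 ≠ 4, so there is no saddle point; optimal play is mixed.
Let the server play Wide with probability p. Expected payoff against Forehand: 3p + 7(1−p) = −4p + 7; against Backhand: 4p + 3(1−p) = p + 3.
Setting these equal: −4p + 7 = p + 3 ⇒ −5p = -4 ⇒ p = 4/5, and the value is (-4)·(4/5) + 7 = 19/5.
For the receiver: with q = P(Forehand), equating Wide's and Body's payoffs gives −q + 4 = 4q + 3 ⇒ q = 1/5.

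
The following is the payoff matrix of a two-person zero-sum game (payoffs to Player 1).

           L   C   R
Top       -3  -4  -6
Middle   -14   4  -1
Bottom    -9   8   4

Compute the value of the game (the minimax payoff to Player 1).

Row minima: Top → -6, Middle → -14, Bottom → -9; maximin = -6.
Column maxima: L → -3, C → 8, R → 4; minimax = -3.
-6 ≠ -3, so there is no saddle point; optimal play is mixed.
Middle is strictly dominated by Bottom, so Player 1 never plays it.
C is strictly dominated by R (it gives Player 1 strictly more in every row), so Player 2 never plays it.
On the remaining 2×2 (Top, Bottom vs L, R):
Let Player 1 play Top with probability p. Expected payoff against L: (-3)p + (-9)(1−p) = 6p − 9; against R: (-6)p + 4(1−p) = −10p + 4.
Setting these equal: 6p − 9 = −10p + 4 ⇒ 16p = 13 ⇒ p = 13/16, and the value is (6)·(13/16) − 9 = -33/8.
For Player 2: with q = P(L), equating Top's and Bottom's payoffs gives 3q − 6 = −13q + 4 ⇒ q = 5/8.

-33/8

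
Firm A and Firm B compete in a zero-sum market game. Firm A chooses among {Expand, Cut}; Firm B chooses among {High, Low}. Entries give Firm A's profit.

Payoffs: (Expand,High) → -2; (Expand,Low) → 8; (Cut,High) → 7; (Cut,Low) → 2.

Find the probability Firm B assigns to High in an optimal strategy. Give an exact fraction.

2/5

Row minima: Expand → -2, Cut → 2; maximin = 2.
Column maxima: High → 7, Low → 8; minimax = 7.
2 ≠ 7, so there is no saddle point; optimal play is mixed.
Let Firm A play Expand with probability p. Expected payoff against High: (-2)p + 7(1−p) = −9p + 7; against Low: 8p + 2(1−p) = 6p + 2.
Setting these equal: −9p + 7 = 6p + 2 ⇒ −15p = -5 ⇒ p = 1/3, and the value is (-9)·(1/3) + 7 = 4.
For Firm B: with q = P(High), equating Expand's and Cut's payoffs gives −10q + 8 = 5q + 2 ⇒ q = 2/5.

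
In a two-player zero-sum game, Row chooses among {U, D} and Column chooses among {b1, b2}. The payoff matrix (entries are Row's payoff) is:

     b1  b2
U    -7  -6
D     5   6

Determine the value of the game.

Row minima: U → -7, D → 5; maximin = 5.
Column maxima: b1 → 5, b2 → 6; minimax = 5.
Since maximin = minimax = 5, there is a saddle point and the value is 5.

5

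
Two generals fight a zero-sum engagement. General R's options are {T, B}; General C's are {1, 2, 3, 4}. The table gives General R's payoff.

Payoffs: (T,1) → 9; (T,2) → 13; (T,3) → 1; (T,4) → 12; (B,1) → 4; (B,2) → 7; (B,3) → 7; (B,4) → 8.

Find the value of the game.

Row minima: T → 1, B → 4; maximin = 4.
Column maxima: 1 → 9, 2 → 13, 3 → 7, 4 → 12; minimax = 7.
4 ≠ 7, so there is no saddle point; optimal play is mixed.
2 is strictly dominated by 1 (it gives General R strictly more in every row), so General C never plays it.
4 is strictly dominated by 1 (it gives General R strictly more in every row), so General C never plays it.
On the remaining 2×2 (T, B vs 1, 3):
Let General R play T with probability p. Expected payoff against 1: 9p + 4(1−p) = 5p + 4; against 3: 1p + 7(1−p) = −6p + 7.
Setting these equal: 5p + 4 = −6p + 7 ⇒ 11p = 3 ⇒ p = 3/11, and the value is (5)·(3/11) + 4 = 59/11.
For General C: with q = P(1), equating T's and B's payoffs gives 8q + 1 = −3q + 7 ⇒ q = 6/11.

59/11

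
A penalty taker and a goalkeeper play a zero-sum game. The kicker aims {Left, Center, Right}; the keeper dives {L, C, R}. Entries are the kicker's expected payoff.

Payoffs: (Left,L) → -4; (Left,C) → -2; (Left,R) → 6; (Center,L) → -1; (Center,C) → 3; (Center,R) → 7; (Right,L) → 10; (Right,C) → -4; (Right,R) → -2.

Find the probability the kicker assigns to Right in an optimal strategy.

2/9

Row minima: Left → -4, Center → -1, Right → -4; maximin = -1.
Column maxima: L → 10, C → 3, R → 7; minimax = 3.
-1 ≠ 3, so there is no saddle point; optimal play is mixed.
Left is strictly dominated by Center, so the kicker never plays it.
R is strictly dominated by C (it gives the kicker strictly more in every row), so the keeper never plays it.
On the remaining 2×2 (Center, Right vs L, C):
Let the kicker play Center with probability p. Expected payoff against L: (-1)p + 10(1−p) = −11p + 10; against C: 3p + (-4)(1−p) = 7p − 4.
Setting these equal: −11p + 10 = 7p − 4 ⇒ −18p = -14 ⇒ p = 7/9, and the value is (-11)·(7/9) + 10 = 13/9.
For the keeper: with q = P(L), equating Center's and Right's payoffs gives −4q + 3 = 14q − 4 ⇒ q = 7/18.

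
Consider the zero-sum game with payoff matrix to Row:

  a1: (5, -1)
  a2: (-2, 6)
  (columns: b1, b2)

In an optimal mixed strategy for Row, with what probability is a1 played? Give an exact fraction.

Row minima: a1 → -1, a2 → -2; maximin = -1.
Column maxima: b1 → 5, b2 → 6; minimax = 5.
-1 ≠ 5, so there is no saddle point; optimal play is mixed.
Let Row play a1 with probability p. Expected payoff against b1: 5p + (-2)(1−p) = 7p − 2; against b2: (-1)p + 6(1−p) = −7p + 6.
Setting these equal: 7p − 2 = −7p + 6 ⇒ 14p = 8 ⇒ p = 4/7, and the value is (7)·(4/7) − 2 = 2.
For Column: with q = P(b1), equating a1's and a2's payoffs gives 6q − 1 = −8q + 6 ⇒ q = 1/2.

4/7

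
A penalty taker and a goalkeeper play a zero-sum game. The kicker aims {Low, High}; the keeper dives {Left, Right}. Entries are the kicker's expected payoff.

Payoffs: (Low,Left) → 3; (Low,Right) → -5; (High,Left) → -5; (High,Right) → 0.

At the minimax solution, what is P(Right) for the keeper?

Row minima: Low → -5, High → -5; maximin = -5.
Column maxima: Left → 3, Right → 0; minimax = 0.
-5 ≠ 0, so there is no saddle point; optimal play is mixed.
Let the kicker play Low with probability p. Expected payoff against Left: 3p + (-5)(1−p) = 8p − 5; against Right: (-5)p + 0(1−p) = −5p.
Setting these equal: 8p − 5 = −5p ⇒ 13p = 5 ⇒ p = 5/13, and the value is (8)·(5/13) − 5 = -25/13.
For the keeper: with q = P(Left), equating Low's and High's payoffs gives 8q − 5 = −5q ⇒ q = 5/13.

8/13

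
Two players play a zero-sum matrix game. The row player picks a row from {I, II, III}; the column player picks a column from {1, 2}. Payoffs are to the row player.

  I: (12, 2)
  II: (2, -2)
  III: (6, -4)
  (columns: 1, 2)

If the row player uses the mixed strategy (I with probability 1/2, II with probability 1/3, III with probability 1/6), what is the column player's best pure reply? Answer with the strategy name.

2

If the column player plays 1, the row player's expected payoff is (1/2)·12 + (1/3)·2 + (1/6)·6 = 23/3.
If the column player plays 2, the row player's expected payoff is (1/2)·2 + (1/3)·(-2) + (1/6)·(-4) = -1/3.
The column player minimizes the row player's payoff; the smallest is -1/3, so the best response is 2.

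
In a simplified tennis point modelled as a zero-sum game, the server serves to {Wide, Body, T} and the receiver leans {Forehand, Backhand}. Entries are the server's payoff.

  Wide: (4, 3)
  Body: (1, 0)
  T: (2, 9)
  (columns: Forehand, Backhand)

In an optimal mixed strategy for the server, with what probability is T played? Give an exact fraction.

Row minima: Wide → 3, Body → 0, T → 2; maximin = 3.
Column maxima: Forehand → 4, Backhand → 9; minimax = 4.
3 ≠ 4, so there is no saddle point; optimal play is mixed.
Body is strictly dominated by Wide, so the server never plays it.
On the remaining 2×2 (Wide, T vs Forehand, Backhand):
Let the server play Wide with probability p. Expected payoff against Forehand: 4p + 2(1−p) = 2p + 2; against Backhand: 3p + 9(1−p) = −6p + 9.
Setting these equal: 2p + 2 = −6p + 9 ⇒ 8p = 7 ⇒ p = 7/8, and the value is (2)·(7/8) + 2 = 15/4.
For the receiver: with q = P(Forehand), equating Wide's and T's payoffs gives q + 3 = −7q + 9 ⇒ q = 3/4.

1/8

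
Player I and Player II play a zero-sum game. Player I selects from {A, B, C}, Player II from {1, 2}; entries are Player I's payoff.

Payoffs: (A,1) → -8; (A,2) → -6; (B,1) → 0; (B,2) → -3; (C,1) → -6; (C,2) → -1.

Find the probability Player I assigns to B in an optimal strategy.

Row minima: A → -8, B → -3, C → -6; maximin = -3.
Column maxima: 1 → 0, 2 → -1; minimax = -1.
-3 ≠ -1, so there is no saddle point; optimal play is mixed.
A is strictly dominated by B, so Player I never plays it.
On the remaining 2×2 (B, C vs 1, 2):
Let Player I play B with probability p. Expected payoff against 1: 0p + (-6)(1−p) = 6p − 6; against 2: (-3)p + (-1)(1−p) = −2p − 1.
Setting these equal: 6p − 6 = −2p − 1 ⇒ 8p = 5 ⇒ p = 5/8, and the value is (6)·(5/8) − 6 = -9/4.
For Player II: with q = P(1), equating B's and C's payoffs gives 3q − 3 = −5q − 1 ⇒ q = 1/4.

5/8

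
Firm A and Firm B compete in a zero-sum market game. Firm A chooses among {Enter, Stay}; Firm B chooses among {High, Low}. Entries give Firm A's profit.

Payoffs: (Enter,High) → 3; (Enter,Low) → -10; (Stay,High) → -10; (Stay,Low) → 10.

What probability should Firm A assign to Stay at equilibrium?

13/33

Row minima: Enter → -10, Stay → -10; maximin = -10.
Column maxima: High → 3, Low → 10; minimax = 3.
-10 ≠ 3, so there is no saddle point; optimal play is mixed.
Let Firm A play Enter with probability p. Expected payoff against High: 3p + (-10)(1−p) = 13p − 10; against Low: (-10)p + 10(1−p) = −20p + 10.
Setting these equal: 13p − 10 = −20p + 10 ⇒ 33p = 20 ⇒ p = 20/33, and the value is (13)·(20/33) − 10 = -70/33.
For Firm B: with q = P(High), equating Enter's and Stay's payoffs gives 13q − 10 = −20q + 10 ⇒ q = 20/33.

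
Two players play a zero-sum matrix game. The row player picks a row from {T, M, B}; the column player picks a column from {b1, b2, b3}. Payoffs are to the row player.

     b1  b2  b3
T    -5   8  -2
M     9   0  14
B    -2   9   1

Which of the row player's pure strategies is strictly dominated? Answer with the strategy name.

T

B gives a strictly higher payoff than T against every column: -2 > -5, 9 > 8, 1 > -2.
So T is strictly dominated and the row player never plays it.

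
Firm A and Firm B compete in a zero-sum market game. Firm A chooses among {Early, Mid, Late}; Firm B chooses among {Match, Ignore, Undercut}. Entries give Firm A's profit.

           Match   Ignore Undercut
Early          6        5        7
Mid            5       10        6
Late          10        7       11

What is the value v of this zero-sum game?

Row minima: Early → 5, Mid → 5, Late → 7; maximin = 7.
Column maxima: Match → 10, Ignore → 10, Undercut → 11; minimax = 10.
7 ≠ 10, so there is no saddle point; optimal play is mixed.
Early is strictly dominated by Late, so Firm A never plays it.
Undercut is strictly dominated by Match (it gives Firm A strictly more in every row), so Firm B never plays it.
On the remaining 2×2 (Mid, Late vs Match, Ignore):
Let Firm A play Mid with probability p. Expected payoff against Match: 5p + 10(1−p) = −5p + 10; against Ignore: 10p + 7(1−p) = 3p + 7.
Setting these equal: −5p + 10 = 3p + 7 ⇒ −8p = -3 ⇒ p = 3/8, and the value is (-5)·(3/8) + 10 = 65/8.
For Firm B: with q = P(Match), equating Mid's and Late's payoffs gives −5q + 10 = 3q + 7 ⇒ q = 3/8.

65/8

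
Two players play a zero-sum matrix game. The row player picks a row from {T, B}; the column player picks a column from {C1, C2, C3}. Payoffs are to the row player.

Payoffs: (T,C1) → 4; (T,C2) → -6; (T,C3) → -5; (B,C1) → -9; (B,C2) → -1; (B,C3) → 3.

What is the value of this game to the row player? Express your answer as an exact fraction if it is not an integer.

-29/9

Row minima: T → -6, B → -9; maximin = -6.
Column maxima: C1 → 4, C2 → -1, C3 → 3; minimax = -1.
-6 ≠ -1, so there is no saddle point; optimal play is mixed.
C3 is strictly dominated by C2 (it gives the row player strictly more in every row), so the column player never plays it.
On the remaining 2×2 (T, B vs C1, C2):
Let the row player play T with probability p. Expected payoff against C1: 4p + (-9)(1−p) = 13p − 9; against C2: (-6)p + (-1)(1−p) = −5p − 1.
Setting these equal: 13p − 9 = −5p − 1 ⇒ 18p = 8 ⇒ p = 4/9, and the value is (13)·(4/9) − 9 = -29/9.
For the column player: with q = P(C1), equating T's and B's payoffs gives 10q − 6 = −8q − 1 ⇒ q = 5/18.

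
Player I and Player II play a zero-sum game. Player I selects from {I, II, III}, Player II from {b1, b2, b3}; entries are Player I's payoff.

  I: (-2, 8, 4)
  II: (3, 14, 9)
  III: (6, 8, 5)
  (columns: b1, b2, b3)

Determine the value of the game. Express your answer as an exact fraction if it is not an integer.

39/7

Row minima: I → -2, II → 3, III → 5; maximin = 5.
Column maxima: b1 → 6, b2 → 14, b3 → 9; minimax = 6.
5 ≠ 6, so there is no saddle point; optimal play is mixed.
I is strictly dominated by II, so Player I never plays it.
b2 is strictly dominated by b1 (it gives Player I strictly more in every row), so Player II never plays it.
On the remaining 2×2 (II, III vs b1, b3):
Let Player I play II with probability p. Expected payoff against b1: 3p + 6(1−p) = −3p + 6; against b3: 9p + 5(1−p) = 4p + 5.
Setting these equal: −3p + 6 = 4p + 5 ⇒ −7p = -1 ⇒ p = 1/7, and the value is (-3)·(1/7) + 6 = 39/7.
For Player II: with q = P(b1), equating II's and III's payoffs gives −6q + 9 = q + 5 ⇒ q = 4/7.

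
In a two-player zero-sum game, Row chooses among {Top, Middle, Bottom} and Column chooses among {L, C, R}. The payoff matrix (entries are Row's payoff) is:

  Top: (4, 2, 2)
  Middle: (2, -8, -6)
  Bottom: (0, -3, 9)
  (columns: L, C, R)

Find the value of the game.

2

Row minima: Top → 2, Middle → -8, Bottom → -3; maximin = 2.
Column maxima: L → 4, C → 2, R → 9; minimax = 2.
Since maximin = minimax = 2, there is a saddle point and the value is 2.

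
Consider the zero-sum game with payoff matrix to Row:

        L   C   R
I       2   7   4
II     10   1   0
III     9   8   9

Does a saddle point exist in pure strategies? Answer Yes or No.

Row minima: I → 2, II → 0, III → 8; maximin = 8.
Column maxima: L → 10, C → 8, R → 9; minimax = 8.
maximin = minimax = 8, so a saddle point exists.

Yes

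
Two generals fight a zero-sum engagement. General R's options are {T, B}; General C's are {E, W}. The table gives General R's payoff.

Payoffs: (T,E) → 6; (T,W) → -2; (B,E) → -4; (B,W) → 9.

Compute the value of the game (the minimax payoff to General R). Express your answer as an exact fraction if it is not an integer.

46/21

Row minima: T → -2, B → -4; maximin = -2.
Column maxima: E → 6, W → 9; minimax = 6.
-2 ≠ 6, so there is no saddle point; optimal play is mixed.
Let General R play T with probability p. Expected payoff against E: 6p + (-4)(1−p) = 10p − 4; against W: (-2)p + 9(1−p) = −11p + 9.
Setting these equal: 10p − 4 = −11p + 9 ⇒ 21p = 13 ⇒ p = 13/21, and the value is (10)·(13/21) − 4 = 46/21.
For General C: with q = P(E), equating T's and B's payoffs gives 8q − 2 = −13q + 9 ⇒ q = 11/21.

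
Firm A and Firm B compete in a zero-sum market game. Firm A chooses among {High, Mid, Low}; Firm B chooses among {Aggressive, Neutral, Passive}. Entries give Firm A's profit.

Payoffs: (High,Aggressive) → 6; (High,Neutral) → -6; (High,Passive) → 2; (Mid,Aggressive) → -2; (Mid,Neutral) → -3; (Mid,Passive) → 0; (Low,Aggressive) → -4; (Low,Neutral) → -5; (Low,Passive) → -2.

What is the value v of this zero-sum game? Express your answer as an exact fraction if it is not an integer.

-3

Row minima: High → -6, Mid → -3, Low → -5; maximin = -3.
Column maxima: Aggressive → 6, Neutral → -3, Passive → 2; minimax = -3.
Since maximin = minimax = -3, there is a saddle point and the value is -3.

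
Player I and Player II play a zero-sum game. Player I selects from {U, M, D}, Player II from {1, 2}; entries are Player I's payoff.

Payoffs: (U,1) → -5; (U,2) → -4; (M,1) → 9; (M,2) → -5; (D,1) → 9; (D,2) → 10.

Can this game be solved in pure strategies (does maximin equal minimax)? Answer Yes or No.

Row minima: U → -5, M → -5, D → 9; maximin = 9.
Column maxima: 1 → 9, 2 → 10; minimax = 9.
maximin = minimax = 9, so a saddle point exists.

Yes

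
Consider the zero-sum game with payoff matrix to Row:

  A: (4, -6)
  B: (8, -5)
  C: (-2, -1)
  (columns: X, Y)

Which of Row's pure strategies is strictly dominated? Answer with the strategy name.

A

B gives a strictly higher payoff than A against every column: 8 > 4, -5 > -6.
So A is strictly dominated and Row never plays it.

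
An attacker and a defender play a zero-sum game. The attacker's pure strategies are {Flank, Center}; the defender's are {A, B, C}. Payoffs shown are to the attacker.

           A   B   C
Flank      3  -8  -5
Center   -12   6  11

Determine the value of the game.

Row minima: Flank → -8, Center → -12; maximin = -8.
Column maxima: A → 3, B → 6, C → 11; minimax = 3.
-8 ≠ 3, so there is no saddle point; optimal play is mixed.
C is strictly dominated by B (it gives the attacker strictly more in every row), so the defender never plays it.
On the remaining 2×2 (Flank, Center vs A, B):
Let the attacker play Flank with probability p. Expected payoff against A: 3p + (-12)(1−p) = 15p − 12; against B: (-8)p + 6(1−p) = −14p + 6.
Setting these equal: 15p − 12 = −14p + 6 ⇒ 29p = 18 ⇒ p = 18/29, and the value is (15)·(18/29) − 12 = -78/29.
For the defender: with q = P(A), equating Flank's and Center's payoffs gives 11q − 8 = −18q + 6 ⇒ q = 14/29.

-78/29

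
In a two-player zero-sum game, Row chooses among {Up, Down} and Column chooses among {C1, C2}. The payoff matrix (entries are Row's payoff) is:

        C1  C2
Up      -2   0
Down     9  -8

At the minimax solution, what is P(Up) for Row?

Row minima: Up → -2, Down → -8; maximin = -2.
Column maxima: C1 → 9, C2 → 0; minimax = 0.
-2 ≠ 0, so there is no saddle point; optimal play is mixed.
Let Row play Up with probability p. Expected payoff against C1: (-2)p + 9(1−p) = −11p + 9; against C2: 0p + (-8)(1−p) = 8p − 8.
Setting these equal: −11p + 9 = 8p − 8 ⇒ −19p = -17 ⇒ p = 17/19, and the value is (-11)·(17/19) + 9 = -16/19.
For Column: with q = P(C1), equating Up's and Down's payoffs gives −2q = 17q − 8 ⇒ q = 8/19.

17/19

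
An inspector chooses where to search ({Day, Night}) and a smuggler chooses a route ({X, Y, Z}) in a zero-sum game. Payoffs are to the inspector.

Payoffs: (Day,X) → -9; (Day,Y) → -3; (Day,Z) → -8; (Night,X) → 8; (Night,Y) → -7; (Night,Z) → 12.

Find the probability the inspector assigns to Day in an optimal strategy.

5/7

Row minima: Day → -9, Night → -7; maximin = -7.
Column maxima: X → 8, Y → -3, Z → 12; minimax = -3.
-7 ≠ -3, so there is no saddle point; optimal play is mixed.
Z is strictly dominated by X (it gives the inspector strictly more in every row), so the smuggler never plays it.
On the remaining 2×2 (Day, Night vs X, Y):
Let the inspector play Day with probability p. Expected payoff against X: (-9)p + 8(1−p) = −17p + 8; against Y: (-3)p + (-7)(1−p) = 4p − 7.
Setting these equal: −17p + 8 = 4p − 7 ⇒ −21p = -15 ⇒ p = 5/7, and the value is (-17)·(5/7) + 8 = -29/7.
For the smuggler: with q = P(X), equating Day's and Night's payoffs gives −6q − 3 = 15q − 7 ⇒ q = 4/21.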